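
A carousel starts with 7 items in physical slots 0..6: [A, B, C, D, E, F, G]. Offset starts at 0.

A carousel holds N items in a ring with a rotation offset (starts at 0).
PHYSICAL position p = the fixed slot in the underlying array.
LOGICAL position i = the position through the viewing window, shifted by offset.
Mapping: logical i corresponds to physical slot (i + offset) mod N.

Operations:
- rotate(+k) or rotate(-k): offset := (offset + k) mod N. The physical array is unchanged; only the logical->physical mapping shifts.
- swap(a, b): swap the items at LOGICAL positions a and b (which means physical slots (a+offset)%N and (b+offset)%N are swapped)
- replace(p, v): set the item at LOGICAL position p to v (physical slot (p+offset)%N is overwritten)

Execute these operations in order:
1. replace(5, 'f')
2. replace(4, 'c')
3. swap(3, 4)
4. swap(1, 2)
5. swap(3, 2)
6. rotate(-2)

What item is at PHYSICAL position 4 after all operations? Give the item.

Answer: D

Derivation:
After op 1 (replace(5, 'f')): offset=0, physical=[A,B,C,D,E,f,G], logical=[A,B,C,D,E,f,G]
After op 2 (replace(4, 'c')): offset=0, physical=[A,B,C,D,c,f,G], logical=[A,B,C,D,c,f,G]
After op 3 (swap(3, 4)): offset=0, physical=[A,B,C,c,D,f,G], logical=[A,B,C,c,D,f,G]
After op 4 (swap(1, 2)): offset=0, physical=[A,C,B,c,D,f,G], logical=[A,C,B,c,D,f,G]
After op 5 (swap(3, 2)): offset=0, physical=[A,C,c,B,D,f,G], logical=[A,C,c,B,D,f,G]
After op 6 (rotate(-2)): offset=5, physical=[A,C,c,B,D,f,G], logical=[f,G,A,C,c,B,D]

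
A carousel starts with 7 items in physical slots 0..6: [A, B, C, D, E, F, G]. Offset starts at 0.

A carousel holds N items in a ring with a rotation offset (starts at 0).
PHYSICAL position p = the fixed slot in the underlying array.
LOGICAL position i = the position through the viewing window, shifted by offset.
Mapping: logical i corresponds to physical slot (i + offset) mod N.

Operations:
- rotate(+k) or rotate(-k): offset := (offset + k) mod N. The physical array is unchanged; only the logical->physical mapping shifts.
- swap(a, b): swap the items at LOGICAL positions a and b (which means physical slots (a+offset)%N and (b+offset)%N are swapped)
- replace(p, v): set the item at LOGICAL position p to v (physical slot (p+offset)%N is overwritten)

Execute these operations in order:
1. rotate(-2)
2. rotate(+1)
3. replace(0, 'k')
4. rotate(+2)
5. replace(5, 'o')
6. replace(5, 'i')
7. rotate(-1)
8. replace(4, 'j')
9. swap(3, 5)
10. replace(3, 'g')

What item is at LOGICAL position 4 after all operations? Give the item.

Answer: j

Derivation:
After op 1 (rotate(-2)): offset=5, physical=[A,B,C,D,E,F,G], logical=[F,G,A,B,C,D,E]
After op 2 (rotate(+1)): offset=6, physical=[A,B,C,D,E,F,G], logical=[G,A,B,C,D,E,F]
After op 3 (replace(0, 'k')): offset=6, physical=[A,B,C,D,E,F,k], logical=[k,A,B,C,D,E,F]
After op 4 (rotate(+2)): offset=1, physical=[A,B,C,D,E,F,k], logical=[B,C,D,E,F,k,A]
After op 5 (replace(5, 'o')): offset=1, physical=[A,B,C,D,E,F,o], logical=[B,C,D,E,F,o,A]
After op 6 (replace(5, 'i')): offset=1, physical=[A,B,C,D,E,F,i], logical=[B,C,D,E,F,i,A]
After op 7 (rotate(-1)): offset=0, physical=[A,B,C,D,E,F,i], logical=[A,B,C,D,E,F,i]
After op 8 (replace(4, 'j')): offset=0, physical=[A,B,C,D,j,F,i], logical=[A,B,C,D,j,F,i]
After op 9 (swap(3, 5)): offset=0, physical=[A,B,C,F,j,D,i], logical=[A,B,C,F,j,D,i]
After op 10 (replace(3, 'g')): offset=0, physical=[A,B,C,g,j,D,i], logical=[A,B,C,g,j,D,i]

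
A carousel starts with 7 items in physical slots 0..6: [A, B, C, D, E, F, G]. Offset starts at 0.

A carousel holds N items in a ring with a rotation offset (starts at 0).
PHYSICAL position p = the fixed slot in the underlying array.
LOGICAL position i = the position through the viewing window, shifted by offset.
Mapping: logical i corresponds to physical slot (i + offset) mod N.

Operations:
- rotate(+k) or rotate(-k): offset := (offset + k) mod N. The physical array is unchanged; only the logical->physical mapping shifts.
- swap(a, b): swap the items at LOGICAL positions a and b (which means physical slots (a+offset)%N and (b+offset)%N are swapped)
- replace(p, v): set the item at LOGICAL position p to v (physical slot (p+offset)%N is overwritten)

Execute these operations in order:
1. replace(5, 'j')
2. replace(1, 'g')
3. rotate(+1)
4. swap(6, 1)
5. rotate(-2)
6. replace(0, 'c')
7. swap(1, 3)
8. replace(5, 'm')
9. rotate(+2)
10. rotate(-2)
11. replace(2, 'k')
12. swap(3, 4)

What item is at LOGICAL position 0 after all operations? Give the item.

After op 1 (replace(5, 'j')): offset=0, physical=[A,B,C,D,E,j,G], logical=[A,B,C,D,E,j,G]
After op 2 (replace(1, 'g')): offset=0, physical=[A,g,C,D,E,j,G], logical=[A,g,C,D,E,j,G]
After op 3 (rotate(+1)): offset=1, physical=[A,g,C,D,E,j,G], logical=[g,C,D,E,j,G,A]
After op 4 (swap(6, 1)): offset=1, physical=[C,g,A,D,E,j,G], logical=[g,A,D,E,j,G,C]
After op 5 (rotate(-2)): offset=6, physical=[C,g,A,D,E,j,G], logical=[G,C,g,A,D,E,j]
After op 6 (replace(0, 'c')): offset=6, physical=[C,g,A,D,E,j,c], logical=[c,C,g,A,D,E,j]
After op 7 (swap(1, 3)): offset=6, physical=[A,g,C,D,E,j,c], logical=[c,A,g,C,D,E,j]
After op 8 (replace(5, 'm')): offset=6, physical=[A,g,C,D,m,j,c], logical=[c,A,g,C,D,m,j]
After op 9 (rotate(+2)): offset=1, physical=[A,g,C,D,m,j,c], logical=[g,C,D,m,j,c,A]
After op 10 (rotate(-2)): offset=6, physical=[A,g,C,D,m,j,c], logical=[c,A,g,C,D,m,j]
After op 11 (replace(2, 'k')): offset=6, physical=[A,k,C,D,m,j,c], logical=[c,A,k,C,D,m,j]
After op 12 (swap(3, 4)): offset=6, physical=[A,k,D,C,m,j,c], logical=[c,A,k,D,C,m,j]

Answer: c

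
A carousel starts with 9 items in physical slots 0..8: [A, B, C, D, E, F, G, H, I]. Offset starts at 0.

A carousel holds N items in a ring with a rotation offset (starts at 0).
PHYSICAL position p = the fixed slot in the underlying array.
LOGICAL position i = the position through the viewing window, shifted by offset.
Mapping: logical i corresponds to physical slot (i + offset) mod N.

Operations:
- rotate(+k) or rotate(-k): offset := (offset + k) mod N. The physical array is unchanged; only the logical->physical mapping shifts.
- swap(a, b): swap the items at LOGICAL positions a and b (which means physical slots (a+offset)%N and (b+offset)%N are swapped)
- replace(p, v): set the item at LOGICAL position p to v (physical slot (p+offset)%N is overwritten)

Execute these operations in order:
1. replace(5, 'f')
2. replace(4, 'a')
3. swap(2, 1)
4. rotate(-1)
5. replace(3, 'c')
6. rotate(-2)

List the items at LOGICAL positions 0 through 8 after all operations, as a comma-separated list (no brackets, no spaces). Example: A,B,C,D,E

After op 1 (replace(5, 'f')): offset=0, physical=[A,B,C,D,E,f,G,H,I], logical=[A,B,C,D,E,f,G,H,I]
After op 2 (replace(4, 'a')): offset=0, physical=[A,B,C,D,a,f,G,H,I], logical=[A,B,C,D,a,f,G,H,I]
After op 3 (swap(2, 1)): offset=0, physical=[A,C,B,D,a,f,G,H,I], logical=[A,C,B,D,a,f,G,H,I]
After op 4 (rotate(-1)): offset=8, physical=[A,C,B,D,a,f,G,H,I], logical=[I,A,C,B,D,a,f,G,H]
After op 5 (replace(3, 'c')): offset=8, physical=[A,C,c,D,a,f,G,H,I], logical=[I,A,C,c,D,a,f,G,H]
After op 6 (rotate(-2)): offset=6, physical=[A,C,c,D,a,f,G,H,I], logical=[G,H,I,A,C,c,D,a,f]

Answer: G,H,I,A,C,c,D,a,f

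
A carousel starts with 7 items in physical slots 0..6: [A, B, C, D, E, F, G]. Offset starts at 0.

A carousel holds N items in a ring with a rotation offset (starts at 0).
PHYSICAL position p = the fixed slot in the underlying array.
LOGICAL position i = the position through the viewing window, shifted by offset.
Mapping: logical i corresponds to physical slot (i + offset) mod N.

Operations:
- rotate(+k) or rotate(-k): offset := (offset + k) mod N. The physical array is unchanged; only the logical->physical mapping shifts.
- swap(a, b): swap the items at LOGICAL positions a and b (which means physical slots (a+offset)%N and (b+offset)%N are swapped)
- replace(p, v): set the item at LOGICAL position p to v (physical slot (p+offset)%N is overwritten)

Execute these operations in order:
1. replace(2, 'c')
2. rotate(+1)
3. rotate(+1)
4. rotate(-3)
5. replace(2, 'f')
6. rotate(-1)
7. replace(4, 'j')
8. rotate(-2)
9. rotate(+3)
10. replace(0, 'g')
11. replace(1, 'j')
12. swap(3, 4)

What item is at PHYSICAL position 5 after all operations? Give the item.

After op 1 (replace(2, 'c')): offset=0, physical=[A,B,c,D,E,F,G], logical=[A,B,c,D,E,F,G]
After op 2 (rotate(+1)): offset=1, physical=[A,B,c,D,E,F,G], logical=[B,c,D,E,F,G,A]
After op 3 (rotate(+1)): offset=2, physical=[A,B,c,D,E,F,G], logical=[c,D,E,F,G,A,B]
After op 4 (rotate(-3)): offset=6, physical=[A,B,c,D,E,F,G], logical=[G,A,B,c,D,E,F]
After op 5 (replace(2, 'f')): offset=6, physical=[A,f,c,D,E,F,G], logical=[G,A,f,c,D,E,F]
After op 6 (rotate(-1)): offset=5, physical=[A,f,c,D,E,F,G], logical=[F,G,A,f,c,D,E]
After op 7 (replace(4, 'j')): offset=5, physical=[A,f,j,D,E,F,G], logical=[F,G,A,f,j,D,E]
After op 8 (rotate(-2)): offset=3, physical=[A,f,j,D,E,F,G], logical=[D,E,F,G,A,f,j]
After op 9 (rotate(+3)): offset=6, physical=[A,f,j,D,E,F,G], logical=[G,A,f,j,D,E,F]
After op 10 (replace(0, 'g')): offset=6, physical=[A,f,j,D,E,F,g], logical=[g,A,f,j,D,E,F]
After op 11 (replace(1, 'j')): offset=6, physical=[j,f,j,D,E,F,g], logical=[g,j,f,j,D,E,F]
After op 12 (swap(3, 4)): offset=6, physical=[j,f,D,j,E,F,g], logical=[g,j,f,D,j,E,F]

Answer: F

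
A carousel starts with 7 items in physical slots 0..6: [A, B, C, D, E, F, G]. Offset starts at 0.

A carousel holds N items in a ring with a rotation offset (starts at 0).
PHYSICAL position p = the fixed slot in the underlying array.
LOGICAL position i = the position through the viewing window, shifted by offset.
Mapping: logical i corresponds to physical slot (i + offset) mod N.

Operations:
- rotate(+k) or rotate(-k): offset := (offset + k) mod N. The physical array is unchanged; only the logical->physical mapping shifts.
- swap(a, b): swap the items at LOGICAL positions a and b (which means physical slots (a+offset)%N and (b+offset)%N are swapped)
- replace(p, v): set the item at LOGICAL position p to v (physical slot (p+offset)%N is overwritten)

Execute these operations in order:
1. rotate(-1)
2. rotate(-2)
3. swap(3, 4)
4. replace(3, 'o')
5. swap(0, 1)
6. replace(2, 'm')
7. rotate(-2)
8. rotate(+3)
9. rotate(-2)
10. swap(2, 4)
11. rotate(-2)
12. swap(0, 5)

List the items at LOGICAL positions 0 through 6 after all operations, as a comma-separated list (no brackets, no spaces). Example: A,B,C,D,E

After op 1 (rotate(-1)): offset=6, physical=[A,B,C,D,E,F,G], logical=[G,A,B,C,D,E,F]
After op 2 (rotate(-2)): offset=4, physical=[A,B,C,D,E,F,G], logical=[E,F,G,A,B,C,D]
After op 3 (swap(3, 4)): offset=4, physical=[B,A,C,D,E,F,G], logical=[E,F,G,B,A,C,D]
After op 4 (replace(3, 'o')): offset=4, physical=[o,A,C,D,E,F,G], logical=[E,F,G,o,A,C,D]
After op 5 (swap(0, 1)): offset=4, physical=[o,A,C,D,F,E,G], logical=[F,E,G,o,A,C,D]
After op 6 (replace(2, 'm')): offset=4, physical=[o,A,C,D,F,E,m], logical=[F,E,m,o,A,C,D]
After op 7 (rotate(-2)): offset=2, physical=[o,A,C,D,F,E,m], logical=[C,D,F,E,m,o,A]
After op 8 (rotate(+3)): offset=5, physical=[o,A,C,D,F,E,m], logical=[E,m,o,A,C,D,F]
After op 9 (rotate(-2)): offset=3, physical=[o,A,C,D,F,E,m], logical=[D,F,E,m,o,A,C]
After op 10 (swap(2, 4)): offset=3, physical=[E,A,C,D,F,o,m], logical=[D,F,o,m,E,A,C]
After op 11 (rotate(-2)): offset=1, physical=[E,A,C,D,F,o,m], logical=[A,C,D,F,o,m,E]
After op 12 (swap(0, 5)): offset=1, physical=[E,m,C,D,F,o,A], logical=[m,C,D,F,o,A,E]

Answer: m,C,D,F,o,A,E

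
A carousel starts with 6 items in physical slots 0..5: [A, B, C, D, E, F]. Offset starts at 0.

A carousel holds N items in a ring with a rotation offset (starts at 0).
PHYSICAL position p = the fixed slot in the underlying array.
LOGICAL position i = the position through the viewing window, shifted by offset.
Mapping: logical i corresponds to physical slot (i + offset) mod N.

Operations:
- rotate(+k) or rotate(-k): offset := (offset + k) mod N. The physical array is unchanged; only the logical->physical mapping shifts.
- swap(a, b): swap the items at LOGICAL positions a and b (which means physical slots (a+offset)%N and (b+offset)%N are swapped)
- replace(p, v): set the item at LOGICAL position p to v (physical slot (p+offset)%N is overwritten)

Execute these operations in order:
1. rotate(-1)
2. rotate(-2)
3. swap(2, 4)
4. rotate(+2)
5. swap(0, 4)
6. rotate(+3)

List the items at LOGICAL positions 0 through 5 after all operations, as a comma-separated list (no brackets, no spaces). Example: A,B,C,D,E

Answer: C,B,E,D,A,F

Derivation:
After op 1 (rotate(-1)): offset=5, physical=[A,B,C,D,E,F], logical=[F,A,B,C,D,E]
After op 2 (rotate(-2)): offset=3, physical=[A,B,C,D,E,F], logical=[D,E,F,A,B,C]
After op 3 (swap(2, 4)): offset=3, physical=[A,F,C,D,E,B], logical=[D,E,B,A,F,C]
After op 4 (rotate(+2)): offset=5, physical=[A,F,C,D,E,B], logical=[B,A,F,C,D,E]
After op 5 (swap(0, 4)): offset=5, physical=[A,F,C,B,E,D], logical=[D,A,F,C,B,E]
After op 6 (rotate(+3)): offset=2, physical=[A,F,C,B,E,D], logical=[C,B,E,D,A,F]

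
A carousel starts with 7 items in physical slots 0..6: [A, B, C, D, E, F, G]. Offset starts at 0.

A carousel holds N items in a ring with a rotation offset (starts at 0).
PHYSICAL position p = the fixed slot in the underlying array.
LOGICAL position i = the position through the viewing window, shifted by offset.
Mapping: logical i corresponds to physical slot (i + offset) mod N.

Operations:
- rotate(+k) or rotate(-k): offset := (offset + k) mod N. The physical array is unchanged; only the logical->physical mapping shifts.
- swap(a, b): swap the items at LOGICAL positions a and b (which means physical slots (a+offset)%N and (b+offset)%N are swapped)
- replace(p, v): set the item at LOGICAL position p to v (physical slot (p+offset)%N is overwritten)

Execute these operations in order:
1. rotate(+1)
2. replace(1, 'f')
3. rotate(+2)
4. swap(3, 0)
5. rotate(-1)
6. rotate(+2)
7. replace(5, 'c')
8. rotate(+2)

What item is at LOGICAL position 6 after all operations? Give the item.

After op 1 (rotate(+1)): offset=1, physical=[A,B,C,D,E,F,G], logical=[B,C,D,E,F,G,A]
After op 2 (replace(1, 'f')): offset=1, physical=[A,B,f,D,E,F,G], logical=[B,f,D,E,F,G,A]
After op 3 (rotate(+2)): offset=3, physical=[A,B,f,D,E,F,G], logical=[D,E,F,G,A,B,f]
After op 4 (swap(3, 0)): offset=3, physical=[A,B,f,G,E,F,D], logical=[G,E,F,D,A,B,f]
After op 5 (rotate(-1)): offset=2, physical=[A,B,f,G,E,F,D], logical=[f,G,E,F,D,A,B]
After op 6 (rotate(+2)): offset=4, physical=[A,B,f,G,E,F,D], logical=[E,F,D,A,B,f,G]
After op 7 (replace(5, 'c')): offset=4, physical=[A,B,c,G,E,F,D], logical=[E,F,D,A,B,c,G]
After op 8 (rotate(+2)): offset=6, physical=[A,B,c,G,E,F,D], logical=[D,A,B,c,G,E,F]

Answer: F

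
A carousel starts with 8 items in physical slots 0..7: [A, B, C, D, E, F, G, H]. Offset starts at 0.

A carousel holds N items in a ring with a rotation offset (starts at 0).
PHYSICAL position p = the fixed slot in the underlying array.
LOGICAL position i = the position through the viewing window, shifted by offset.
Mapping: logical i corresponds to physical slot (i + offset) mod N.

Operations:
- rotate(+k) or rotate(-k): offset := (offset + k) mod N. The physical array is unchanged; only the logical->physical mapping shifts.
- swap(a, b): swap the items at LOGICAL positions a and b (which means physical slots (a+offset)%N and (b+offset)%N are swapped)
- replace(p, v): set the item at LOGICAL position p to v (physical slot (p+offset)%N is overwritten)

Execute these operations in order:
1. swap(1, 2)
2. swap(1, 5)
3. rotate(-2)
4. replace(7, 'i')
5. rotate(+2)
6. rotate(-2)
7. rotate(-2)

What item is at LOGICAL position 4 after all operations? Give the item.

After op 1 (swap(1, 2)): offset=0, physical=[A,C,B,D,E,F,G,H], logical=[A,C,B,D,E,F,G,H]
After op 2 (swap(1, 5)): offset=0, physical=[A,F,B,D,E,C,G,H], logical=[A,F,B,D,E,C,G,H]
After op 3 (rotate(-2)): offset=6, physical=[A,F,B,D,E,C,G,H], logical=[G,H,A,F,B,D,E,C]
After op 4 (replace(7, 'i')): offset=6, physical=[A,F,B,D,E,i,G,H], logical=[G,H,A,F,B,D,E,i]
After op 5 (rotate(+2)): offset=0, physical=[A,F,B,D,E,i,G,H], logical=[A,F,B,D,E,i,G,H]
After op 6 (rotate(-2)): offset=6, physical=[A,F,B,D,E,i,G,H], logical=[G,H,A,F,B,D,E,i]
After op 7 (rotate(-2)): offset=4, physical=[A,F,B,D,E,i,G,H], logical=[E,i,G,H,A,F,B,D]

Answer: A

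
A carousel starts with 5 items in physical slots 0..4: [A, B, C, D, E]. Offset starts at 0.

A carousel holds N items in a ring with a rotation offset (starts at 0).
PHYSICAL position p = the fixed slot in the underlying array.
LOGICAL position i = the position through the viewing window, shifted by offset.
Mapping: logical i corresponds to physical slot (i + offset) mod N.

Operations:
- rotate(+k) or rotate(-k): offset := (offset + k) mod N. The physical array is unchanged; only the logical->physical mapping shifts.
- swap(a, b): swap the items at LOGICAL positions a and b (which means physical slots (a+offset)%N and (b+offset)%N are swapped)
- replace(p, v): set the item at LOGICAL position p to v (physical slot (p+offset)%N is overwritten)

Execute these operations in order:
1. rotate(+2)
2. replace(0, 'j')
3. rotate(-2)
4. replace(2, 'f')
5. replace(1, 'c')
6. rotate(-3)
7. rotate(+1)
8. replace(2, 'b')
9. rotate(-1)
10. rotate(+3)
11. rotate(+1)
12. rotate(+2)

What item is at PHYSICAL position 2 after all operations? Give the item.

After op 1 (rotate(+2)): offset=2, physical=[A,B,C,D,E], logical=[C,D,E,A,B]
After op 2 (replace(0, 'j')): offset=2, physical=[A,B,j,D,E], logical=[j,D,E,A,B]
After op 3 (rotate(-2)): offset=0, physical=[A,B,j,D,E], logical=[A,B,j,D,E]
After op 4 (replace(2, 'f')): offset=0, physical=[A,B,f,D,E], logical=[A,B,f,D,E]
After op 5 (replace(1, 'c')): offset=0, physical=[A,c,f,D,E], logical=[A,c,f,D,E]
After op 6 (rotate(-3)): offset=2, physical=[A,c,f,D,E], logical=[f,D,E,A,c]
After op 7 (rotate(+1)): offset=3, physical=[A,c,f,D,E], logical=[D,E,A,c,f]
After op 8 (replace(2, 'b')): offset=3, physical=[b,c,f,D,E], logical=[D,E,b,c,f]
After op 9 (rotate(-1)): offset=2, physical=[b,c,f,D,E], logical=[f,D,E,b,c]
After op 10 (rotate(+3)): offset=0, physical=[b,c,f,D,E], logical=[b,c,f,D,E]
After op 11 (rotate(+1)): offset=1, physical=[b,c,f,D,E], logical=[c,f,D,E,b]
After op 12 (rotate(+2)): offset=3, physical=[b,c,f,D,E], logical=[D,E,b,c,f]

Answer: f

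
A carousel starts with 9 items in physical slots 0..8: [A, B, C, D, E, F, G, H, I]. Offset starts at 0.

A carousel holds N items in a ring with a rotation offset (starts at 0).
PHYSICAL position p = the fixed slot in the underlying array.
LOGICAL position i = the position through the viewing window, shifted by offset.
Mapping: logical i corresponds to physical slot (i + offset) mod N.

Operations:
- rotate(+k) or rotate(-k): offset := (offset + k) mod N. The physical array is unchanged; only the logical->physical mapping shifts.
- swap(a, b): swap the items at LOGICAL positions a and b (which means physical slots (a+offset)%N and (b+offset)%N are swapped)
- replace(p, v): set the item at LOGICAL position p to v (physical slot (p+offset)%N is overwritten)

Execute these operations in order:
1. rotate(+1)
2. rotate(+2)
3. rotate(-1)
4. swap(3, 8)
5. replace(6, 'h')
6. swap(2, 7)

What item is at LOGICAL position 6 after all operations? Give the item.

Answer: h

Derivation:
After op 1 (rotate(+1)): offset=1, physical=[A,B,C,D,E,F,G,H,I], logical=[B,C,D,E,F,G,H,I,A]
After op 2 (rotate(+2)): offset=3, physical=[A,B,C,D,E,F,G,H,I], logical=[D,E,F,G,H,I,A,B,C]
After op 3 (rotate(-1)): offset=2, physical=[A,B,C,D,E,F,G,H,I], logical=[C,D,E,F,G,H,I,A,B]
After op 4 (swap(3, 8)): offset=2, physical=[A,F,C,D,E,B,G,H,I], logical=[C,D,E,B,G,H,I,A,F]
After op 5 (replace(6, 'h')): offset=2, physical=[A,F,C,D,E,B,G,H,h], logical=[C,D,E,B,G,H,h,A,F]
After op 6 (swap(2, 7)): offset=2, physical=[E,F,C,D,A,B,G,H,h], logical=[C,D,A,B,G,H,h,E,F]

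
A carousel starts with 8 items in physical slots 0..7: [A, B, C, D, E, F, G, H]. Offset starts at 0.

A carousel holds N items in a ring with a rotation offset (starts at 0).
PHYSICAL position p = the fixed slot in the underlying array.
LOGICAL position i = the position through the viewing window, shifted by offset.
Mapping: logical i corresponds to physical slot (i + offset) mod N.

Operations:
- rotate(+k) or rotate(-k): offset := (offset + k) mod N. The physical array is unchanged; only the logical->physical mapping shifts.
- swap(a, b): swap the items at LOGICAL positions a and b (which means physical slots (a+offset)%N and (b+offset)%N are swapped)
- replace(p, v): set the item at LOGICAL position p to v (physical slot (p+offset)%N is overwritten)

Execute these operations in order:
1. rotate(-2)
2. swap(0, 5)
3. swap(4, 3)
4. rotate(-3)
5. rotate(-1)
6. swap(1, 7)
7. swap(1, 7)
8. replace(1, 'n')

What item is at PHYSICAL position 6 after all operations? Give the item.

After op 1 (rotate(-2)): offset=6, physical=[A,B,C,D,E,F,G,H], logical=[G,H,A,B,C,D,E,F]
After op 2 (swap(0, 5)): offset=6, physical=[A,B,C,G,E,F,D,H], logical=[D,H,A,B,C,G,E,F]
After op 3 (swap(4, 3)): offset=6, physical=[A,C,B,G,E,F,D,H], logical=[D,H,A,C,B,G,E,F]
After op 4 (rotate(-3)): offset=3, physical=[A,C,B,G,E,F,D,H], logical=[G,E,F,D,H,A,C,B]
After op 5 (rotate(-1)): offset=2, physical=[A,C,B,G,E,F,D,H], logical=[B,G,E,F,D,H,A,C]
After op 6 (swap(1, 7)): offset=2, physical=[A,G,B,C,E,F,D,H], logical=[B,C,E,F,D,H,A,G]
After op 7 (swap(1, 7)): offset=2, physical=[A,C,B,G,E,F,D,H], logical=[B,G,E,F,D,H,A,C]
After op 8 (replace(1, 'n')): offset=2, physical=[A,C,B,n,E,F,D,H], logical=[B,n,E,F,D,H,A,C]

Answer: D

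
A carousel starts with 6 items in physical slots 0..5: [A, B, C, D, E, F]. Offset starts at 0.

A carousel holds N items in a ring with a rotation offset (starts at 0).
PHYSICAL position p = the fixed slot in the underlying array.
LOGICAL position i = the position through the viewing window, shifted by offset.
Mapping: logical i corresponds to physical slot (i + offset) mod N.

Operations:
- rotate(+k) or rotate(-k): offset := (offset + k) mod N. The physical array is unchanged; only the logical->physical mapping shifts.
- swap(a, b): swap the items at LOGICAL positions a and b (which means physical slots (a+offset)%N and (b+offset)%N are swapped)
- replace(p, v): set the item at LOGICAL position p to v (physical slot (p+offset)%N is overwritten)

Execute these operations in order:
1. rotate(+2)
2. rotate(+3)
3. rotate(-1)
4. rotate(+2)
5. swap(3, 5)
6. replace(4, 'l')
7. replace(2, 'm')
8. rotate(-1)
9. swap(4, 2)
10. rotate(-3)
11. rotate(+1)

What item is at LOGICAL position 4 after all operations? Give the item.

After op 1 (rotate(+2)): offset=2, physical=[A,B,C,D,E,F], logical=[C,D,E,F,A,B]
After op 2 (rotate(+3)): offset=5, physical=[A,B,C,D,E,F], logical=[F,A,B,C,D,E]
After op 3 (rotate(-1)): offset=4, physical=[A,B,C,D,E,F], logical=[E,F,A,B,C,D]
After op 4 (rotate(+2)): offset=0, physical=[A,B,C,D,E,F], logical=[A,B,C,D,E,F]
After op 5 (swap(3, 5)): offset=0, physical=[A,B,C,F,E,D], logical=[A,B,C,F,E,D]
After op 6 (replace(4, 'l')): offset=0, physical=[A,B,C,F,l,D], logical=[A,B,C,F,l,D]
After op 7 (replace(2, 'm')): offset=0, physical=[A,B,m,F,l,D], logical=[A,B,m,F,l,D]
After op 8 (rotate(-1)): offset=5, physical=[A,B,m,F,l,D], logical=[D,A,B,m,F,l]
After op 9 (swap(4, 2)): offset=5, physical=[A,F,m,B,l,D], logical=[D,A,F,m,B,l]
After op 10 (rotate(-3)): offset=2, physical=[A,F,m,B,l,D], logical=[m,B,l,D,A,F]
After op 11 (rotate(+1)): offset=3, physical=[A,F,m,B,l,D], logical=[B,l,D,A,F,m]

Answer: F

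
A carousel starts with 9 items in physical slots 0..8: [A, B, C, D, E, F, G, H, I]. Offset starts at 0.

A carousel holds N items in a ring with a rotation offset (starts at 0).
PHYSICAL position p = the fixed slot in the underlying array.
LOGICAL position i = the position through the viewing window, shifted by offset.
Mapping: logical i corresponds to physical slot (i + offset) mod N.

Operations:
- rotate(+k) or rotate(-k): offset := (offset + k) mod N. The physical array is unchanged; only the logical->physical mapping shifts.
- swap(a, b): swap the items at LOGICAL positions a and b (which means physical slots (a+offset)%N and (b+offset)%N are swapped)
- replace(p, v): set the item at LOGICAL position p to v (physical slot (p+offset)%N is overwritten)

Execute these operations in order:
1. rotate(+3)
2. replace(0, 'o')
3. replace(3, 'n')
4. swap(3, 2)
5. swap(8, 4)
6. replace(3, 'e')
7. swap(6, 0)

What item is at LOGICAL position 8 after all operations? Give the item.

Answer: H

Derivation:
After op 1 (rotate(+3)): offset=3, physical=[A,B,C,D,E,F,G,H,I], logical=[D,E,F,G,H,I,A,B,C]
After op 2 (replace(0, 'o')): offset=3, physical=[A,B,C,o,E,F,G,H,I], logical=[o,E,F,G,H,I,A,B,C]
After op 3 (replace(3, 'n')): offset=3, physical=[A,B,C,o,E,F,n,H,I], logical=[o,E,F,n,H,I,A,B,C]
After op 4 (swap(3, 2)): offset=3, physical=[A,B,C,o,E,n,F,H,I], logical=[o,E,n,F,H,I,A,B,C]
After op 5 (swap(8, 4)): offset=3, physical=[A,B,H,o,E,n,F,C,I], logical=[o,E,n,F,C,I,A,B,H]
After op 6 (replace(3, 'e')): offset=3, physical=[A,B,H,o,E,n,e,C,I], logical=[o,E,n,e,C,I,A,B,H]
After op 7 (swap(6, 0)): offset=3, physical=[o,B,H,A,E,n,e,C,I], logical=[A,E,n,e,C,I,o,B,H]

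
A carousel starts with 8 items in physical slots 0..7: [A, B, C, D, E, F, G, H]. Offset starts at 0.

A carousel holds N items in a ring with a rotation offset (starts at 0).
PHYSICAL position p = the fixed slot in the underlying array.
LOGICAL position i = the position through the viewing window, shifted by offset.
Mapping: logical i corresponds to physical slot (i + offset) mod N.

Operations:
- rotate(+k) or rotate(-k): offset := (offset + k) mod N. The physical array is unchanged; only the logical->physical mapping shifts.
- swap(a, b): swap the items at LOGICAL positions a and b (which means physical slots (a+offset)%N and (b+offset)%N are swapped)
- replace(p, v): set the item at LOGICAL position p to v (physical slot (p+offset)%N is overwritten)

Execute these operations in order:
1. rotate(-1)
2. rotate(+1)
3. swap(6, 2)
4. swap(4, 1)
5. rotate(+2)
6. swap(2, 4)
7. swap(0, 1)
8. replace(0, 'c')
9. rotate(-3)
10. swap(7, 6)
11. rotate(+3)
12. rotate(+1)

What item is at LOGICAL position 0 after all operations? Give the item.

After op 1 (rotate(-1)): offset=7, physical=[A,B,C,D,E,F,G,H], logical=[H,A,B,C,D,E,F,G]
After op 2 (rotate(+1)): offset=0, physical=[A,B,C,D,E,F,G,H], logical=[A,B,C,D,E,F,G,H]
After op 3 (swap(6, 2)): offset=0, physical=[A,B,G,D,E,F,C,H], logical=[A,B,G,D,E,F,C,H]
After op 4 (swap(4, 1)): offset=0, physical=[A,E,G,D,B,F,C,H], logical=[A,E,G,D,B,F,C,H]
After op 5 (rotate(+2)): offset=2, physical=[A,E,G,D,B,F,C,H], logical=[G,D,B,F,C,H,A,E]
After op 6 (swap(2, 4)): offset=2, physical=[A,E,G,D,C,F,B,H], logical=[G,D,C,F,B,H,A,E]
After op 7 (swap(0, 1)): offset=2, physical=[A,E,D,G,C,F,B,H], logical=[D,G,C,F,B,H,A,E]
After op 8 (replace(0, 'c')): offset=2, physical=[A,E,c,G,C,F,B,H], logical=[c,G,C,F,B,H,A,E]
After op 9 (rotate(-3)): offset=7, physical=[A,E,c,G,C,F,B,H], logical=[H,A,E,c,G,C,F,B]
After op 10 (swap(7, 6)): offset=7, physical=[A,E,c,G,C,B,F,H], logical=[H,A,E,c,G,C,B,F]
After op 11 (rotate(+3)): offset=2, physical=[A,E,c,G,C,B,F,H], logical=[c,G,C,B,F,H,A,E]
After op 12 (rotate(+1)): offset=3, physical=[A,E,c,G,C,B,F,H], logical=[G,C,B,F,H,A,E,c]

Answer: G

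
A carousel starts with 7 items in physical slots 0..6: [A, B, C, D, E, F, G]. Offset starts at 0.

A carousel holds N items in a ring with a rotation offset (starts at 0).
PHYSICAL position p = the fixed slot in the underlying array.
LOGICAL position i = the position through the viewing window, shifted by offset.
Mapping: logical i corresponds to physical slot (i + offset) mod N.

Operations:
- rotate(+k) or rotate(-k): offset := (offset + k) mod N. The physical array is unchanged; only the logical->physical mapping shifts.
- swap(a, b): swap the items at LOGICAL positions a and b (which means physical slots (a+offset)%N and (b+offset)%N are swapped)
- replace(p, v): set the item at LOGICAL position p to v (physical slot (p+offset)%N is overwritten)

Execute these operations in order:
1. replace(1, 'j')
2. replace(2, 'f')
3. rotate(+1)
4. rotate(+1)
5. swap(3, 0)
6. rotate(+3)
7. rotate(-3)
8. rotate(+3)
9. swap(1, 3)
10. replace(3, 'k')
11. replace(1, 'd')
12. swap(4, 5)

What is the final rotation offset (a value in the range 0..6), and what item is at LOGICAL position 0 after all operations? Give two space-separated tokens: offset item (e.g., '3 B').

Answer: 5 f

Derivation:
After op 1 (replace(1, 'j')): offset=0, physical=[A,j,C,D,E,F,G], logical=[A,j,C,D,E,F,G]
After op 2 (replace(2, 'f')): offset=0, physical=[A,j,f,D,E,F,G], logical=[A,j,f,D,E,F,G]
After op 3 (rotate(+1)): offset=1, physical=[A,j,f,D,E,F,G], logical=[j,f,D,E,F,G,A]
After op 4 (rotate(+1)): offset=2, physical=[A,j,f,D,E,F,G], logical=[f,D,E,F,G,A,j]
After op 5 (swap(3, 0)): offset=2, physical=[A,j,F,D,E,f,G], logical=[F,D,E,f,G,A,j]
After op 6 (rotate(+3)): offset=5, physical=[A,j,F,D,E,f,G], logical=[f,G,A,j,F,D,E]
After op 7 (rotate(-3)): offset=2, physical=[A,j,F,D,E,f,G], logical=[F,D,E,f,G,A,j]
After op 8 (rotate(+3)): offset=5, physical=[A,j,F,D,E,f,G], logical=[f,G,A,j,F,D,E]
After op 9 (swap(1, 3)): offset=5, physical=[A,G,F,D,E,f,j], logical=[f,j,A,G,F,D,E]
After op 10 (replace(3, 'k')): offset=5, physical=[A,k,F,D,E,f,j], logical=[f,j,A,k,F,D,E]
After op 11 (replace(1, 'd')): offset=5, physical=[A,k,F,D,E,f,d], logical=[f,d,A,k,F,D,E]
After op 12 (swap(4, 5)): offset=5, physical=[A,k,D,F,E,f,d], logical=[f,d,A,k,D,F,E]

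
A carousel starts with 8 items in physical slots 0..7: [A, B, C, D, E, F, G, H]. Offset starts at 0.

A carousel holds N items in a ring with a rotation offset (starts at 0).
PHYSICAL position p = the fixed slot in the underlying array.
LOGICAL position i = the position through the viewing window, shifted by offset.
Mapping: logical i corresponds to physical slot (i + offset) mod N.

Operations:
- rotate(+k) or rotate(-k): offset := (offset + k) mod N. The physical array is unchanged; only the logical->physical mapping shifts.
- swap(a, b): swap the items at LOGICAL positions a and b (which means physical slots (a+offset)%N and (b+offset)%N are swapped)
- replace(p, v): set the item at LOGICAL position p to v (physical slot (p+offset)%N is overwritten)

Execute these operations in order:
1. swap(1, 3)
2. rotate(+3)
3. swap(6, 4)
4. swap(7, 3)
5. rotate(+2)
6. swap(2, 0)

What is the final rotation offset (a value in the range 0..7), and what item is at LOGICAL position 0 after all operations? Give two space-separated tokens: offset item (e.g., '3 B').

Answer: 5 D

Derivation:
After op 1 (swap(1, 3)): offset=0, physical=[A,D,C,B,E,F,G,H], logical=[A,D,C,B,E,F,G,H]
After op 2 (rotate(+3)): offset=3, physical=[A,D,C,B,E,F,G,H], logical=[B,E,F,G,H,A,D,C]
After op 3 (swap(6, 4)): offset=3, physical=[A,H,C,B,E,F,G,D], logical=[B,E,F,G,D,A,H,C]
After op 4 (swap(7, 3)): offset=3, physical=[A,H,G,B,E,F,C,D], logical=[B,E,F,C,D,A,H,G]
After op 5 (rotate(+2)): offset=5, physical=[A,H,G,B,E,F,C,D], logical=[F,C,D,A,H,G,B,E]
After op 6 (swap(2, 0)): offset=5, physical=[A,H,G,B,E,D,C,F], logical=[D,C,F,A,H,G,B,E]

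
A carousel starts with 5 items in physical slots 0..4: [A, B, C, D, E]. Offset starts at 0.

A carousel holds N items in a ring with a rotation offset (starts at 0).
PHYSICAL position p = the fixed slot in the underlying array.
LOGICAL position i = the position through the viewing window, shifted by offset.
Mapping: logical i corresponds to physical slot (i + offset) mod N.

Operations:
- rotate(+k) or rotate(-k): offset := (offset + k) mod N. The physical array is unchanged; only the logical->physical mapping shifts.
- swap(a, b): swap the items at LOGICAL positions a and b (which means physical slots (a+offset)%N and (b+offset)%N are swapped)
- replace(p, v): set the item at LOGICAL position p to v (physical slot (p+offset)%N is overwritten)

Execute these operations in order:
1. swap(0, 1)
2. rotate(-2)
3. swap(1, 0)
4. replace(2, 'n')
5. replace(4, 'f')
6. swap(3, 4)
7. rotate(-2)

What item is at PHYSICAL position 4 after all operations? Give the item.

Answer: D

Derivation:
After op 1 (swap(0, 1)): offset=0, physical=[B,A,C,D,E], logical=[B,A,C,D,E]
After op 2 (rotate(-2)): offset=3, physical=[B,A,C,D,E], logical=[D,E,B,A,C]
After op 3 (swap(1, 0)): offset=3, physical=[B,A,C,E,D], logical=[E,D,B,A,C]
After op 4 (replace(2, 'n')): offset=3, physical=[n,A,C,E,D], logical=[E,D,n,A,C]
After op 5 (replace(4, 'f')): offset=3, physical=[n,A,f,E,D], logical=[E,D,n,A,f]
After op 6 (swap(3, 4)): offset=3, physical=[n,f,A,E,D], logical=[E,D,n,f,A]
After op 7 (rotate(-2)): offset=1, physical=[n,f,A,E,D], logical=[f,A,E,D,n]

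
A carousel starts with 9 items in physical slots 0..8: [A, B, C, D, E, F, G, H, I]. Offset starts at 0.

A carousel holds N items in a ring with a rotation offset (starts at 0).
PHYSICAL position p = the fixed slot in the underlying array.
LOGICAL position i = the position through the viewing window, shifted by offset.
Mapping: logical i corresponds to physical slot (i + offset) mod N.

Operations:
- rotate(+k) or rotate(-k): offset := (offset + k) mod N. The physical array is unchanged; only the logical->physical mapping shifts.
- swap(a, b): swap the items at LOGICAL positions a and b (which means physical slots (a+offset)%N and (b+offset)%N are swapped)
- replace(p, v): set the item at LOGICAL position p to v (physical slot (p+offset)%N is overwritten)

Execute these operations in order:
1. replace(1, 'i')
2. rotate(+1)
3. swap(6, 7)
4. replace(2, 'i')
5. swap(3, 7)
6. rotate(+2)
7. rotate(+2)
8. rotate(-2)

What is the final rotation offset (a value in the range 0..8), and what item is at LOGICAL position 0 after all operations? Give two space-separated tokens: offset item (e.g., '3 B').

Answer: 3 i

Derivation:
After op 1 (replace(1, 'i')): offset=0, physical=[A,i,C,D,E,F,G,H,I], logical=[A,i,C,D,E,F,G,H,I]
After op 2 (rotate(+1)): offset=1, physical=[A,i,C,D,E,F,G,H,I], logical=[i,C,D,E,F,G,H,I,A]
After op 3 (swap(6, 7)): offset=1, physical=[A,i,C,D,E,F,G,I,H], logical=[i,C,D,E,F,G,I,H,A]
After op 4 (replace(2, 'i')): offset=1, physical=[A,i,C,i,E,F,G,I,H], logical=[i,C,i,E,F,G,I,H,A]
After op 5 (swap(3, 7)): offset=1, physical=[A,i,C,i,H,F,G,I,E], logical=[i,C,i,H,F,G,I,E,A]
After op 6 (rotate(+2)): offset=3, physical=[A,i,C,i,H,F,G,I,E], logical=[i,H,F,G,I,E,A,i,C]
After op 7 (rotate(+2)): offset=5, physical=[A,i,C,i,H,F,G,I,E], logical=[F,G,I,E,A,i,C,i,H]
After op 8 (rotate(-2)): offset=3, physical=[A,i,C,i,H,F,G,I,E], logical=[i,H,F,G,I,E,A,i,C]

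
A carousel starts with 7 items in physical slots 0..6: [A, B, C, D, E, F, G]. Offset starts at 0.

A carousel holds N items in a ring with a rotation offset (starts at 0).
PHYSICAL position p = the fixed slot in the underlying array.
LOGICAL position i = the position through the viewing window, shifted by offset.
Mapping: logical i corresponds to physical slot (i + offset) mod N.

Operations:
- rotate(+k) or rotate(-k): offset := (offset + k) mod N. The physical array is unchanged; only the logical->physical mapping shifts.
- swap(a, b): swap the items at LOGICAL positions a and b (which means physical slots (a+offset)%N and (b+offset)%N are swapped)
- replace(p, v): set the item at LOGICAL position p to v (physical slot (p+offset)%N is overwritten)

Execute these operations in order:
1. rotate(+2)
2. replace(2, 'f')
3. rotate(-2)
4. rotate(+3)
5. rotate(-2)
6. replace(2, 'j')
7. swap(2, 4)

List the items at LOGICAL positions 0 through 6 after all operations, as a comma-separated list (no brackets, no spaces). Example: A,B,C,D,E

After op 1 (rotate(+2)): offset=2, physical=[A,B,C,D,E,F,G], logical=[C,D,E,F,G,A,B]
After op 2 (replace(2, 'f')): offset=2, physical=[A,B,C,D,f,F,G], logical=[C,D,f,F,G,A,B]
After op 3 (rotate(-2)): offset=0, physical=[A,B,C,D,f,F,G], logical=[A,B,C,D,f,F,G]
After op 4 (rotate(+3)): offset=3, physical=[A,B,C,D,f,F,G], logical=[D,f,F,G,A,B,C]
After op 5 (rotate(-2)): offset=1, physical=[A,B,C,D,f,F,G], logical=[B,C,D,f,F,G,A]
After op 6 (replace(2, 'j')): offset=1, physical=[A,B,C,j,f,F,G], logical=[B,C,j,f,F,G,A]
After op 7 (swap(2, 4)): offset=1, physical=[A,B,C,F,f,j,G], logical=[B,C,F,f,j,G,A]

Answer: B,C,F,f,j,G,A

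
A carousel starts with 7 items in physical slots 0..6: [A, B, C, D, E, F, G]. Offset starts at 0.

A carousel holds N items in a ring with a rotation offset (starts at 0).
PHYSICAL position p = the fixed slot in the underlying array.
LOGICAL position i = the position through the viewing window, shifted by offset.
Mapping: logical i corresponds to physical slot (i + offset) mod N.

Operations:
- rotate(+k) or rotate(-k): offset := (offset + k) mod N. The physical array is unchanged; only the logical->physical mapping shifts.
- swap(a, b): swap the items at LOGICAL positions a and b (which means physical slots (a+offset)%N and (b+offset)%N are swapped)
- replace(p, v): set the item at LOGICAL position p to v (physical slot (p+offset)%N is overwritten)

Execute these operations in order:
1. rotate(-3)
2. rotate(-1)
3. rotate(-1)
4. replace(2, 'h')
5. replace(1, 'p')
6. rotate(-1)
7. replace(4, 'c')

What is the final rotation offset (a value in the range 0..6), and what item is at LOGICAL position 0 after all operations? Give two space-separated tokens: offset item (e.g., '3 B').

After op 1 (rotate(-3)): offset=4, physical=[A,B,C,D,E,F,G], logical=[E,F,G,A,B,C,D]
After op 2 (rotate(-1)): offset=3, physical=[A,B,C,D,E,F,G], logical=[D,E,F,G,A,B,C]
After op 3 (rotate(-1)): offset=2, physical=[A,B,C,D,E,F,G], logical=[C,D,E,F,G,A,B]
After op 4 (replace(2, 'h')): offset=2, physical=[A,B,C,D,h,F,G], logical=[C,D,h,F,G,A,B]
After op 5 (replace(1, 'p')): offset=2, physical=[A,B,C,p,h,F,G], logical=[C,p,h,F,G,A,B]
After op 6 (rotate(-1)): offset=1, physical=[A,B,C,p,h,F,G], logical=[B,C,p,h,F,G,A]
After op 7 (replace(4, 'c')): offset=1, physical=[A,B,C,p,h,c,G], logical=[B,C,p,h,c,G,A]

Answer: 1 B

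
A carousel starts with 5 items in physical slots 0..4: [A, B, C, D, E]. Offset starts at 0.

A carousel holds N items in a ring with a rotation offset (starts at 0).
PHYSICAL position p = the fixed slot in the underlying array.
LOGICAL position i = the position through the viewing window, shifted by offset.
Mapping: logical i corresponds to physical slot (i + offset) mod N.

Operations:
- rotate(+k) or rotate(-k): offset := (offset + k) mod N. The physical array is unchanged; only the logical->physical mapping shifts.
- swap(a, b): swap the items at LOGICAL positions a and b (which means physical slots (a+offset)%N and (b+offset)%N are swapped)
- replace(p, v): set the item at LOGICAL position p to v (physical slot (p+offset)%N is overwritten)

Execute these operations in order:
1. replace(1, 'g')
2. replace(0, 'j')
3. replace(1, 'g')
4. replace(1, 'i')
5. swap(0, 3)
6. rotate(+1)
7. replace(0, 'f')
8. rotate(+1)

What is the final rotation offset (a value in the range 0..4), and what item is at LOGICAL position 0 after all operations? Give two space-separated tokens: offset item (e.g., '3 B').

After op 1 (replace(1, 'g')): offset=0, physical=[A,g,C,D,E], logical=[A,g,C,D,E]
After op 2 (replace(0, 'j')): offset=0, physical=[j,g,C,D,E], logical=[j,g,C,D,E]
After op 3 (replace(1, 'g')): offset=0, physical=[j,g,C,D,E], logical=[j,g,C,D,E]
After op 4 (replace(1, 'i')): offset=0, physical=[j,i,C,D,E], logical=[j,i,C,D,E]
After op 5 (swap(0, 3)): offset=0, physical=[D,i,C,j,E], logical=[D,i,C,j,E]
After op 6 (rotate(+1)): offset=1, physical=[D,i,C,j,E], logical=[i,C,j,E,D]
After op 7 (replace(0, 'f')): offset=1, physical=[D,f,C,j,E], logical=[f,C,j,E,D]
After op 8 (rotate(+1)): offset=2, physical=[D,f,C,j,E], logical=[C,j,E,D,f]

Answer: 2 C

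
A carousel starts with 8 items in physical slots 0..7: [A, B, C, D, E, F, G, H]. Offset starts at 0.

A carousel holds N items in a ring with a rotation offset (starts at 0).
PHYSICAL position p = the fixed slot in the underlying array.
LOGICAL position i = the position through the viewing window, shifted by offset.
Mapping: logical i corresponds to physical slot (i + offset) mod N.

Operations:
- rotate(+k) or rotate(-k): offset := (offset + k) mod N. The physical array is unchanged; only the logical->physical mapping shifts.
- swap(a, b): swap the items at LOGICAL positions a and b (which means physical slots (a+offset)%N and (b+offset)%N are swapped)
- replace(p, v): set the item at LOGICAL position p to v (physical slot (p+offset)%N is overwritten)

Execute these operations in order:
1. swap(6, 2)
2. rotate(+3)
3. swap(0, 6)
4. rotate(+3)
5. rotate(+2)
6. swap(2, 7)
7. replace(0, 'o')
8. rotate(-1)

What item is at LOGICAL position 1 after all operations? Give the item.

After op 1 (swap(6, 2)): offset=0, physical=[A,B,G,D,E,F,C,H], logical=[A,B,G,D,E,F,C,H]
After op 2 (rotate(+3)): offset=3, physical=[A,B,G,D,E,F,C,H], logical=[D,E,F,C,H,A,B,G]
After op 3 (swap(0, 6)): offset=3, physical=[A,D,G,B,E,F,C,H], logical=[B,E,F,C,H,A,D,G]
After op 4 (rotate(+3)): offset=6, physical=[A,D,G,B,E,F,C,H], logical=[C,H,A,D,G,B,E,F]
After op 5 (rotate(+2)): offset=0, physical=[A,D,G,B,E,F,C,H], logical=[A,D,G,B,E,F,C,H]
After op 6 (swap(2, 7)): offset=0, physical=[A,D,H,B,E,F,C,G], logical=[A,D,H,B,E,F,C,G]
After op 7 (replace(0, 'o')): offset=0, physical=[o,D,H,B,E,F,C,G], logical=[o,D,H,B,E,F,C,G]
After op 8 (rotate(-1)): offset=7, physical=[o,D,H,B,E,F,C,G], logical=[G,o,D,H,B,E,F,C]

Answer: o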